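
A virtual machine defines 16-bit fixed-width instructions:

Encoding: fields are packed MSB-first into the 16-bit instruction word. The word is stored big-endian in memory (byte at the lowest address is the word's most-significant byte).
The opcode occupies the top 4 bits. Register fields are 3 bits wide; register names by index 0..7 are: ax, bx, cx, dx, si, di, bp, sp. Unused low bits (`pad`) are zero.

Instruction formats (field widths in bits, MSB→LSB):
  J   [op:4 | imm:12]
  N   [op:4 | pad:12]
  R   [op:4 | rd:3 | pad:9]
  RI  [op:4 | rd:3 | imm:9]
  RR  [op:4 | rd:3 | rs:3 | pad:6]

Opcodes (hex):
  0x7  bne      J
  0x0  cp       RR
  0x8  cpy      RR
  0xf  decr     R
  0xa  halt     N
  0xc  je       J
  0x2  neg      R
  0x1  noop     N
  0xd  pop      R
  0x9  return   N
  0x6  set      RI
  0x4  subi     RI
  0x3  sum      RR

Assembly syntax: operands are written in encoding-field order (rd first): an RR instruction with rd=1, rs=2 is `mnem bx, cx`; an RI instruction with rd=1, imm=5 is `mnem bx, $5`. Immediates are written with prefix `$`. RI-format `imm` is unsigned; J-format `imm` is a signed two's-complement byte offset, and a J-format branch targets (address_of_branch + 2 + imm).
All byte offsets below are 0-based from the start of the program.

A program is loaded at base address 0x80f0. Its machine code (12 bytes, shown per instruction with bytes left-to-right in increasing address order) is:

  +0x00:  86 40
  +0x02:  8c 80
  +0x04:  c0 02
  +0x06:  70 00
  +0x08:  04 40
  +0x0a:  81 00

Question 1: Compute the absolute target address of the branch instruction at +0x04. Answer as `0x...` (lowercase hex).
0x80f8

+0x04: c0 02 ⇒ word 0xc002 (big)
  opcode bits[15:12]=0xc: je/J
  imm: (w>>0)&0xfff=0x2 → $2
  target = base 0x80f0 + off 0x04 + 2 + imm 2 = 0x80f8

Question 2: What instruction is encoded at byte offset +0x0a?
cpy ax, si

off 0x0a: read 81 00 as big → 0x8100
  top 4b → 0x8 → cpy [RR]
  rd@[11:9]=0x0 ⇒ ax
  rs@[8:6]=0x4 ⇒ si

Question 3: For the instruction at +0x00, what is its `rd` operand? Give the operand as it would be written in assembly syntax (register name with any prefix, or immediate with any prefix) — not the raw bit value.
@+00  big-endian(86 40) = 0x8640
  op=0x8640>>12=0x8 ⇒ cpy (RR)
  rd: (w>>9)&0x7=0x3 → dx
  rs: (w>>6)&0x7=0x1 → bx

dx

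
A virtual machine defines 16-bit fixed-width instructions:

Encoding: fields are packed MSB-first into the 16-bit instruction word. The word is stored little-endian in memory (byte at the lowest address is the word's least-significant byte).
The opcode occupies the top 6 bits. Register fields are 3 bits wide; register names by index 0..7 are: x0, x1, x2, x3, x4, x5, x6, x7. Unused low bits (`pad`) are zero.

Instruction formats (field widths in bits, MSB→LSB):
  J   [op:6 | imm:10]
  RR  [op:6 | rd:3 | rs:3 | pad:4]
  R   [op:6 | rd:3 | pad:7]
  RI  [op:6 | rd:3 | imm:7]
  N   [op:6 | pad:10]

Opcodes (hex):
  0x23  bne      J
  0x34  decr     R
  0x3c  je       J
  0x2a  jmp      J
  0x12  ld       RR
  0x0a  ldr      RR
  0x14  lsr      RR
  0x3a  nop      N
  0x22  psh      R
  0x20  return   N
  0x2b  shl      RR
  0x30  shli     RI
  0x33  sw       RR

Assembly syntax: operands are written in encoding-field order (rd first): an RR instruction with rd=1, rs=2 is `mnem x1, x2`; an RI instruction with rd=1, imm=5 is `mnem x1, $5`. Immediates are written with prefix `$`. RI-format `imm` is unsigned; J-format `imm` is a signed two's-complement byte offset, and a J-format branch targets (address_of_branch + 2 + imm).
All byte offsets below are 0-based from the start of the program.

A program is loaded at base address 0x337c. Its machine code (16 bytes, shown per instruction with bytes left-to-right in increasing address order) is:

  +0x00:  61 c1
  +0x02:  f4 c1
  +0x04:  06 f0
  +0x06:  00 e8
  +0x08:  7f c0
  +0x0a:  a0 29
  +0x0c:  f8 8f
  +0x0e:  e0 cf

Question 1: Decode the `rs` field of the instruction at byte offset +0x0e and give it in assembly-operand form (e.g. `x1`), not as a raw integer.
x6

[0e] e0 cf → 0xcfe0
  op=0xcfe0>>10=0x33 ⇒ sw (RR)
  rd@[9:7]=0x7 ⇒ x7
  rs@[6:4]=0x6 ⇒ x6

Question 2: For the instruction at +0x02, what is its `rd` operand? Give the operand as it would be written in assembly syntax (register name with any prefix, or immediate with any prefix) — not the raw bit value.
x3

@+02  little-endian(f4 c1) = 0xc1f4
  opcode bits[15:10]=0x30: shli/RI
  [9:7] rd=3 = x3
  [6:0] imm=116 = $116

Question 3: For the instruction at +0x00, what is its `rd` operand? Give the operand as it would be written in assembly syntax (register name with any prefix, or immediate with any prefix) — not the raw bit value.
x2

[00] 61 c1 → 0xc161
  opcode bits[15:10]=0x30: shli/RI
  rd@[9:7]=0x2 ⇒ x2
  imm@[6:0]=0x61 ⇒ $97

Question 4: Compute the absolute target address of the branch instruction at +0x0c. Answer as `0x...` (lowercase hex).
[0c] f8 8f → 0x8ff8
  op=0x8ff8>>10=0x23 ⇒ bne (J)
  imm@[9:0]=0x3f8 (s10→-8) ⇒ $-8
  target = base 0x337c + off 0x0c + 2 + imm -8 = 0x3382

0x3382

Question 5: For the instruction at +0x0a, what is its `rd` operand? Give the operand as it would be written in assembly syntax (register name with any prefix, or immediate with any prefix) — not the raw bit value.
[0a] a0 29 → 0x29a0
  op=0x29a0>>10=0xa ⇒ ldr (RR)
  rd: (w>>7)&0x7=0x3 → x3
  rs: (w>>4)&0x7=0x2 → x2

x3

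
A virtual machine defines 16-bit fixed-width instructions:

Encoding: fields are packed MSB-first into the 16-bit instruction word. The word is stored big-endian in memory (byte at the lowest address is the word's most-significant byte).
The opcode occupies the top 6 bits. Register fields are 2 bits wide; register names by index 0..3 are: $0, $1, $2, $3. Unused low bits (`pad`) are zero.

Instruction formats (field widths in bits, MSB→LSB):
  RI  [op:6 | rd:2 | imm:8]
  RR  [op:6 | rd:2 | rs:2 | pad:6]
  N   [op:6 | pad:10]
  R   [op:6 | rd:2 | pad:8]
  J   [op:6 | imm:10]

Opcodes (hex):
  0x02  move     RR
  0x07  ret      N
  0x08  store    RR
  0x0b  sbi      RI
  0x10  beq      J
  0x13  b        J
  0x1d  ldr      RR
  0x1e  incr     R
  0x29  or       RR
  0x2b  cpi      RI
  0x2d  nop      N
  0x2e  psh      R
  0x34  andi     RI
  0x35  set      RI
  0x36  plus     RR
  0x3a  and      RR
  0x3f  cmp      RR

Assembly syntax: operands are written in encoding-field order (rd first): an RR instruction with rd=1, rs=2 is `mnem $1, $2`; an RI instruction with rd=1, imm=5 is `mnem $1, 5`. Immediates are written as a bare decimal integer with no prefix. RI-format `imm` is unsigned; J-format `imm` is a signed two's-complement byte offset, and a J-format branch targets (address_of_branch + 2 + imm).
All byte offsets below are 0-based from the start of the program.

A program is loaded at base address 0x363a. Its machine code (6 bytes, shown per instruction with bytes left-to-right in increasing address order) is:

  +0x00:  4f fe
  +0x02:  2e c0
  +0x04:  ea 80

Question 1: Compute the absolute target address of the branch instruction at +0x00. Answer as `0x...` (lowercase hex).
0x363a

@+00  big-endian(4f fe) = 0x4ffe
  opcode bits[15:10]=0x13: b/J
  [9:0] imm=1022 (s10→-2) = -2
  target = base 0x363a + off 0x00 + 2 + imm -2 = 0x363a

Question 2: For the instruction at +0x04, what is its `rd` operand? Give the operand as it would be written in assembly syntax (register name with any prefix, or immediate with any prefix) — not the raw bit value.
$2

@+04  big-endian(ea 80) = 0xea80
  opcode bits[15:10]=0x3a: and/RR
  [9:8] rd=2 = $2
  [7:6] rs=2 = $2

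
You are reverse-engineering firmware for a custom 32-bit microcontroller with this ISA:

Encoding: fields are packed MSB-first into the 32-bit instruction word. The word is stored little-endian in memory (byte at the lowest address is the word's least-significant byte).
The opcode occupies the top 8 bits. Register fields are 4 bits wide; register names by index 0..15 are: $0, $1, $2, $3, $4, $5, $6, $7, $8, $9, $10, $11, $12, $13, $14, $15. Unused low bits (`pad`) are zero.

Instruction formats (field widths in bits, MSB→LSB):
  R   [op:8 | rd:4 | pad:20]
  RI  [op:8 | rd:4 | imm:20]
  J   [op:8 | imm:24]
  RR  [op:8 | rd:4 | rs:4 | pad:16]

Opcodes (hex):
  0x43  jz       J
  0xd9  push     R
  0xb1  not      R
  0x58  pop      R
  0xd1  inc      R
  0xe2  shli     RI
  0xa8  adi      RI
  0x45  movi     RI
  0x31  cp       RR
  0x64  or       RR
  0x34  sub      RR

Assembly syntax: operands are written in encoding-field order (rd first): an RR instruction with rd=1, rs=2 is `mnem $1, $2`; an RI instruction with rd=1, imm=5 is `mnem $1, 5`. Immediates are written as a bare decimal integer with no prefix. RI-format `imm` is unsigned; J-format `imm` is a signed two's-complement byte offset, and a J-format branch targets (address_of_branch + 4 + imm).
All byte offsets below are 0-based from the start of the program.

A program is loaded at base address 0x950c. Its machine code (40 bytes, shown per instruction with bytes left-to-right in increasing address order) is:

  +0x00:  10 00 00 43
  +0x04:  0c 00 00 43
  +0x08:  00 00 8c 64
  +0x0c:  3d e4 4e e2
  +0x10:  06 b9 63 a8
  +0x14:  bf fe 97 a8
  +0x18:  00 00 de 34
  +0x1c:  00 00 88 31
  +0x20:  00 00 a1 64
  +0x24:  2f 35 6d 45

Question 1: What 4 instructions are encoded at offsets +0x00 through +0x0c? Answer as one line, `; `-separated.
jz 16; jz 12; or $8, $12; shli $4, 975933

+0x00: 10 00 00 43 ⇒ word 0x43000010 (little)
  top 8b → 0x43 → jz [J]
  imm@[23:0]=0x10 ⇒ 16
+0x04: 0c 00 00 43 ⇒ word 0x4300000c (little)
  top 8b → 0x43 → jz [J]
  imm@[23:0]=0xc ⇒ 12
+0x08: 00 00 8c 64 ⇒ word 0x648c0000 (little)
  top 8b → 0x64 → or [RR]
  rd@[23:20]=0x8 ⇒ $8
  rs@[19:16]=0xc ⇒ $12
+0x0c: 3d e4 4e e2 ⇒ word 0xe24ee43d (little)
  top 8b → 0xe2 → shli [RI]
  rd@[23:20]=0x4 ⇒ $4
  imm@[19:0]=0xee43d ⇒ 975933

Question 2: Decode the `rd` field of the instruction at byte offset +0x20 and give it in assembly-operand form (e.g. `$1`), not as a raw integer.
$10

@+20  little-endian(00 00 a1 64) = 0x64a10000
  opcode bits[31:24]=0x64: or/RR
  rd@[23:20]=0xa ⇒ $10
  rs@[19:16]=0x1 ⇒ $1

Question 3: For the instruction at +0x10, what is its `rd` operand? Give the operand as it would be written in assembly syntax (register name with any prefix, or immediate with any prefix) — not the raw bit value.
off 0x10: read 06 b9 63 a8 as little → 0xa863b906
  op=0xa863b906>>24=0xa8 ⇒ adi (RI)
  rd: (w>>20)&0xf=0x6 → $6
  imm: (w>>0)&0xfffff=0x3b906 → 243974

$6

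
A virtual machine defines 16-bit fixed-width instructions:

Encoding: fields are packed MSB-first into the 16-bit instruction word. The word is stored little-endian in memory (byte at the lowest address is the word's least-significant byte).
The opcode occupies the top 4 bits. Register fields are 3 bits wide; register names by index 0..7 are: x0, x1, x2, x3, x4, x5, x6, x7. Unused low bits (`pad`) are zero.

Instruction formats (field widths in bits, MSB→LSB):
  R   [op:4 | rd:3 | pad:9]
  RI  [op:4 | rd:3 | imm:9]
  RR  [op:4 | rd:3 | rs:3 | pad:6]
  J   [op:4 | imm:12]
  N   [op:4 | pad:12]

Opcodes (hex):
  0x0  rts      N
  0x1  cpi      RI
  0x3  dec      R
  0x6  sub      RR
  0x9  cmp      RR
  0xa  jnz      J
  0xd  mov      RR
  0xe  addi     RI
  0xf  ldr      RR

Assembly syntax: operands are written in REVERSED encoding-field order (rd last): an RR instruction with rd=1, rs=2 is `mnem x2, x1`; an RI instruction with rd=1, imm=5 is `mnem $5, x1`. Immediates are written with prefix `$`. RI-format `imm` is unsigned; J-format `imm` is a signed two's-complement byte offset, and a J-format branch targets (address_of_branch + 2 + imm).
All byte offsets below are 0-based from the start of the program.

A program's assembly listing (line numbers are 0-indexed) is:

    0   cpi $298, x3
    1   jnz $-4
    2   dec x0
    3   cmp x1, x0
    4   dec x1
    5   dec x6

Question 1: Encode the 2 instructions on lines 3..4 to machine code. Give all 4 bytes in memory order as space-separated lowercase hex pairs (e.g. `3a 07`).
40 90 00 32

line 3 (cmp): pack op=0x9:4|rd=0:3|rs=1:3|pad=0:6 = 0x9040; little→ 40 90
line 4 (dec): pack op=0x3:4|rd=1:3|pad=0:9 = 0x3200; little→ 00 32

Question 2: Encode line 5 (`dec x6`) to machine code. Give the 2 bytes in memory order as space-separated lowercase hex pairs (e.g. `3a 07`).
00 3c

L5: dec op=0x3:4|rd=6:3|pad=0:9 ⇒ 0x3c00 ⇒ little 00 3c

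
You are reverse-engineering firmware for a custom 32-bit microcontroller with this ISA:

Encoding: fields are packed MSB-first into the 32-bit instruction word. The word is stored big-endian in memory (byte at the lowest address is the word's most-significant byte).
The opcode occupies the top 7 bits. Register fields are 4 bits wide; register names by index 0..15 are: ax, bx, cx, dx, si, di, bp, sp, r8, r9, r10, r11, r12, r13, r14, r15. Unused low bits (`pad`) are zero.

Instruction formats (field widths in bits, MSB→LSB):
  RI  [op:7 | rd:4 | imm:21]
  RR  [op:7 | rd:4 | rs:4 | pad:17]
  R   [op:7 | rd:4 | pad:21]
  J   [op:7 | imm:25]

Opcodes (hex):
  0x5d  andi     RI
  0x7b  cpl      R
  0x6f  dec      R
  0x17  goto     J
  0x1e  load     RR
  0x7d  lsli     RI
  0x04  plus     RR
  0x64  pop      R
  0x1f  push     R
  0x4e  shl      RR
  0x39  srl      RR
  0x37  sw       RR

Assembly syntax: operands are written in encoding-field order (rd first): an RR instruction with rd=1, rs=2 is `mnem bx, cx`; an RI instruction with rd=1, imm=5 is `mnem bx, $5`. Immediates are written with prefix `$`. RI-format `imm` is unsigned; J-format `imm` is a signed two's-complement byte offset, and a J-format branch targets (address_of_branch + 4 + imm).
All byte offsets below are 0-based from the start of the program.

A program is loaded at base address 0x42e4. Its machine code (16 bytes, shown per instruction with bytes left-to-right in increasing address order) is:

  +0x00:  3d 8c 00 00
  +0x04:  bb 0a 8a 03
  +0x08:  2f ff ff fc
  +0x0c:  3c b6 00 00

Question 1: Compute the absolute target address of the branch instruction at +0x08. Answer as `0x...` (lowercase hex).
0x42ec

@+08  big-endian(2f ff ff fc) = 0x2ffffffc
  op=0x2ffffffc>>25=0x17 ⇒ goto (J)
  imm: (w>>0)&0x1ffffff=0x1fffffc (s25→-4) → $-4
  target = base 0x42e4 + off 0x08 + 4 + imm -4 = 0x42ec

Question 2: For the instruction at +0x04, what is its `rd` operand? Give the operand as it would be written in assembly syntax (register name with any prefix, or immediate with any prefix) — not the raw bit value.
off 0x04: read bb 0a 8a 03 as big → 0xbb0a8a03
  op=0xbb0a8a03>>25=0x5d ⇒ andi (RI)
  rd: (w>>21)&0xf=0x8 → r8
  imm: (w>>0)&0x1fffff=0xa8a03 → $690691

r8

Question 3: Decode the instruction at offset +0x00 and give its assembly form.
load r12, bp

+0x00: 3d 8c 00 00 ⇒ word 0x3d8c0000 (big)
  top 7b → 0x1e → load [RR]
  [24:21] rd=12 = r12
  [20:17] rs=6 = bp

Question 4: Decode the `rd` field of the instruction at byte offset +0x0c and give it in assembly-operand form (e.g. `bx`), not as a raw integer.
di

[0c] 3c b6 00 00 → 0x3cb60000
  opcode bits[31:25]=0x1e: load/RR
  rd: (w>>21)&0xf=0x5 → di
  rs: (w>>17)&0xf=0xb → r11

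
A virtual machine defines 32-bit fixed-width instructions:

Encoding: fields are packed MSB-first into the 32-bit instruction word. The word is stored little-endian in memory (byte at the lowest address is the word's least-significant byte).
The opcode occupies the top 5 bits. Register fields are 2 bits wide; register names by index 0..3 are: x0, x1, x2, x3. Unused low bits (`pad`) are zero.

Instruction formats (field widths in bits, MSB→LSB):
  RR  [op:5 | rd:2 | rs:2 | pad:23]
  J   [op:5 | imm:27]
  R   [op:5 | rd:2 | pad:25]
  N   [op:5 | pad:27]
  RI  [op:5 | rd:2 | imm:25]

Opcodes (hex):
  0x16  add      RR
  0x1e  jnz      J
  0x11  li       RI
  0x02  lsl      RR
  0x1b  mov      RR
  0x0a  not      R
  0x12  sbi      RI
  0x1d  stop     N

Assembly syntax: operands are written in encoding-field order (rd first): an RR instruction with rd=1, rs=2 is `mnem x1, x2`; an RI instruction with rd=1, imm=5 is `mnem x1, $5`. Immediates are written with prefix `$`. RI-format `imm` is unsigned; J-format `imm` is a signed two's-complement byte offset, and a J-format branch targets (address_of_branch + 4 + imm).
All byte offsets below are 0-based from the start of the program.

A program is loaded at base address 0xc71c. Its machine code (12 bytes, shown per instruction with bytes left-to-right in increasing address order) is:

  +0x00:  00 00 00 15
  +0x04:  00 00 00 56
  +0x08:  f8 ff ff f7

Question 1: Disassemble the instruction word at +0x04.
+0x04: 00 00 00 56 ⇒ word 0x56000000 (little)
  opcode bits[31:27]=0xa: not/R
  rd: (w>>25)&0x3=0x3 → x3

not x3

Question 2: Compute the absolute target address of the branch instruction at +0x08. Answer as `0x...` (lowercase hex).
0xc720

@+08  little-endian(f8 ff ff f7) = 0xf7fffff8
  top 5b → 0x1e → jnz [J]
  [26:0] imm=134217720 (s27→-8) = $-8
  target = base 0xc71c + off 0x08 + 4 + imm -8 = 0xc720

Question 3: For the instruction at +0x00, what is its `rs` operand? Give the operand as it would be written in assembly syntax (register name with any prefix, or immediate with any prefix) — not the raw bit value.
[00] 00 00 00 15 → 0x15000000
  opcode bits[31:27]=0x2: lsl/RR
  rd: (w>>25)&0x3=0x2 → x2
  rs: (w>>23)&0x3=0x2 → x2

x2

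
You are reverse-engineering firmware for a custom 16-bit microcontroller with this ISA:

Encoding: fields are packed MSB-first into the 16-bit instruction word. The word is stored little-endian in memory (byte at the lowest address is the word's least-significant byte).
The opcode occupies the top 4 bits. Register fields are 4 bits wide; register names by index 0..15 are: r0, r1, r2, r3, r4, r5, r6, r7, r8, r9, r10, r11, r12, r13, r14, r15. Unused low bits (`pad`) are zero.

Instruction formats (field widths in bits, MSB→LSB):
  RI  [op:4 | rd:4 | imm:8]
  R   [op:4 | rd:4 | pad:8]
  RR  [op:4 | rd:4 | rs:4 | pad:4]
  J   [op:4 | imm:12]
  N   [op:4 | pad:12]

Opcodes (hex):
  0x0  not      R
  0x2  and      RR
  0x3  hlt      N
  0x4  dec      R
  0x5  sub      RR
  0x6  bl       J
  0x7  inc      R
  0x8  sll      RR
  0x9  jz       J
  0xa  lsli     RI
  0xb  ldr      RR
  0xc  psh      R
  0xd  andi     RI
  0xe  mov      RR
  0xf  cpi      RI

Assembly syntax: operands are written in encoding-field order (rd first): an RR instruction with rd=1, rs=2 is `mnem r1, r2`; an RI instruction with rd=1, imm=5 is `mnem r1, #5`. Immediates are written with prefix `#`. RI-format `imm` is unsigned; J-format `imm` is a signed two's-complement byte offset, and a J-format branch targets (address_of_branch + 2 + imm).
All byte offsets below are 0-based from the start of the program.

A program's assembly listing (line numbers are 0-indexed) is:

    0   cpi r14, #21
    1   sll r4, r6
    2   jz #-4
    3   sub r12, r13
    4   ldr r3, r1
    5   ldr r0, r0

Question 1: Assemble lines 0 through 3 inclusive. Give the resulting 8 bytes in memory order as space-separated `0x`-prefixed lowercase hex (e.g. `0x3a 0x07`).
0x15 0xfe 0x60 0x84 0xfc 0x9f 0xd0 0x5c

L0: cpi op=0xf:4|rd=14:4|imm=21:8 ⇒ 0xfe15 ⇒ little 15 fe
L1: sll op=0x8:4|rd=4:4|rs=6:4|pad=0:4 ⇒ 0x8460 ⇒ little 60 84
L2: jz op=0x9:4|imm=-4:12 ⇒ 0x9ffc ⇒ little fc 9f
L3: sub op=0x5:4|rd=12:4|rs=13:4|pad=0:4 ⇒ 0x5cd0 ⇒ little d0 5c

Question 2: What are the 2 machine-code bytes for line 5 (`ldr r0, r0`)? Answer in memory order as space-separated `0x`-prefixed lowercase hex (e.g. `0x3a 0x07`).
L5: ldr op=0xb:4|rd=0:4|rs=0:4|pad=0:4 ⇒ 0xb000 ⇒ little 00 b0

0x00 0xb0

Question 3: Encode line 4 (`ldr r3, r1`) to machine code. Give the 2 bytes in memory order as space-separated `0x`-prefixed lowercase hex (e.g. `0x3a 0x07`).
4. ldr fields op=0xb:4|rd=3:4|rs=1:4|pad=0:4 → word b310h → 10 b3

0x10 0xb3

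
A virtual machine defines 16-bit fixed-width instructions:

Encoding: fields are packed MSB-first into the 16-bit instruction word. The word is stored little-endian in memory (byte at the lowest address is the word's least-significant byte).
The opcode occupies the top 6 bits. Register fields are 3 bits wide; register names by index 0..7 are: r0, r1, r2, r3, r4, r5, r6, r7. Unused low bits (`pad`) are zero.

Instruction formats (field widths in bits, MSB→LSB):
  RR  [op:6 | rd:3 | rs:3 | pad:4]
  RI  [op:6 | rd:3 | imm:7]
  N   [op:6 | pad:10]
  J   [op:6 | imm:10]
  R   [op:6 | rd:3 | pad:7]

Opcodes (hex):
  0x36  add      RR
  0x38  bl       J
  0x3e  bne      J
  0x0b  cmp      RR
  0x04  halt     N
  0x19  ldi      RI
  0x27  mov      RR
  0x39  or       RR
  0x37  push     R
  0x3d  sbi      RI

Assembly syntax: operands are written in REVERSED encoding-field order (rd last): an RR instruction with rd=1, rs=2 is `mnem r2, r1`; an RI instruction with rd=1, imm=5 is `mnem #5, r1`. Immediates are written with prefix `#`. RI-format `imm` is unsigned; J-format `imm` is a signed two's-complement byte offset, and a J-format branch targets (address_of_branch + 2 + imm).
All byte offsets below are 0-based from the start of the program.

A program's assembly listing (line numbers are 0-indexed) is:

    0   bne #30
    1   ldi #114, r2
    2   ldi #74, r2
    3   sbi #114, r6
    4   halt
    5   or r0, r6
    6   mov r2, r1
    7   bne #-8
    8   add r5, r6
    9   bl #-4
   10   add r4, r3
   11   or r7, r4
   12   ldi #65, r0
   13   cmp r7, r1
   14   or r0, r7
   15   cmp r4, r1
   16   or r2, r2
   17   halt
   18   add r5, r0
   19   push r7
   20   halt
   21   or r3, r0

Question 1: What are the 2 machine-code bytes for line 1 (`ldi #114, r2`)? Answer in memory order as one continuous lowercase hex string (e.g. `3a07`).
7265

L1: ldi op=0x19:6|rd=2:3|imm=114:7 ⇒ 0x6572 ⇒ little 72 65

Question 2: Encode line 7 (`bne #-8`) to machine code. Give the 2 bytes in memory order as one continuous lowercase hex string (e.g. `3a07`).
L7: bne op=0x3e:6|imm=-8:10 ⇒ 0xfbf8 ⇒ little f8 fb

f8fb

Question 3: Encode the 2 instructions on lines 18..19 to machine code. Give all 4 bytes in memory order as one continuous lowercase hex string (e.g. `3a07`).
18. add fields op=0x36:6|rd=0:3|rs=5:3|pad=0:4 → word d850h → 50 d8
19. push fields op=0x37:6|rd=7:3|pad=0:7 → word df80h → 80 df

50d880df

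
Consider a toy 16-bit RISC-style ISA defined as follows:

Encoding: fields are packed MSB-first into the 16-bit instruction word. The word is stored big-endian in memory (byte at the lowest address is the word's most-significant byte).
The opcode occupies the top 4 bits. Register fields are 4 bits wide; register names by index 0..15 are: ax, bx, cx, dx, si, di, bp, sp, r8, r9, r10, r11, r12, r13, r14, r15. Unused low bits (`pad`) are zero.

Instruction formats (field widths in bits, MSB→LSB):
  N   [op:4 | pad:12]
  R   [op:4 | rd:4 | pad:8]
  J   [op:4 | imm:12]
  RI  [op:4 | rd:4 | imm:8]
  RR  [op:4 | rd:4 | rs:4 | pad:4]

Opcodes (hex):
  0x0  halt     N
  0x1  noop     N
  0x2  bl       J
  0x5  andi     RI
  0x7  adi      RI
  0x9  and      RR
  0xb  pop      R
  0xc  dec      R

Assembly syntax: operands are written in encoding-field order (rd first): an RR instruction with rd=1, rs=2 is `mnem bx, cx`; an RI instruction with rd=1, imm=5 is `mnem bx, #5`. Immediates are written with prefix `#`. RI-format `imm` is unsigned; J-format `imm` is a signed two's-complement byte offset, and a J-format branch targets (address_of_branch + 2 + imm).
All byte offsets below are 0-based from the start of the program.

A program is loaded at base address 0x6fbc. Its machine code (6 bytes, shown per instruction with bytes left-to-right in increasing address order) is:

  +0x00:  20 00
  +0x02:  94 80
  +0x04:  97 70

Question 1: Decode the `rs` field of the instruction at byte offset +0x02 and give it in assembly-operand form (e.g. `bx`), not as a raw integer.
r8

+0x02: 94 80 ⇒ word 0x9480 (big)
  opcode bits[15:12]=0x9: and/RR
  rd@[11:8]=0x4 ⇒ si
  rs@[7:4]=0x8 ⇒ r8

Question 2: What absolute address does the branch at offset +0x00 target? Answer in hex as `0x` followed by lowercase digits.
0x6fbe

off 0x00: read 20 00 as big → 0x2000
  top 4b → 0x2 → bl [J]
  imm@[11:0]=0x0 ⇒ #0
  target = base 0x6fbc + off 0x00 + 2 + imm 0 = 0x6fbe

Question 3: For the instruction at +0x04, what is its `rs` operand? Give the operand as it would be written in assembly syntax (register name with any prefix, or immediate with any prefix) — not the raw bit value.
@+04  big-endian(97 70) = 0x9770
  top 4b → 0x9 → and [RR]
  [11:8] rd=7 = sp
  [7:4] rs=7 = sp

sp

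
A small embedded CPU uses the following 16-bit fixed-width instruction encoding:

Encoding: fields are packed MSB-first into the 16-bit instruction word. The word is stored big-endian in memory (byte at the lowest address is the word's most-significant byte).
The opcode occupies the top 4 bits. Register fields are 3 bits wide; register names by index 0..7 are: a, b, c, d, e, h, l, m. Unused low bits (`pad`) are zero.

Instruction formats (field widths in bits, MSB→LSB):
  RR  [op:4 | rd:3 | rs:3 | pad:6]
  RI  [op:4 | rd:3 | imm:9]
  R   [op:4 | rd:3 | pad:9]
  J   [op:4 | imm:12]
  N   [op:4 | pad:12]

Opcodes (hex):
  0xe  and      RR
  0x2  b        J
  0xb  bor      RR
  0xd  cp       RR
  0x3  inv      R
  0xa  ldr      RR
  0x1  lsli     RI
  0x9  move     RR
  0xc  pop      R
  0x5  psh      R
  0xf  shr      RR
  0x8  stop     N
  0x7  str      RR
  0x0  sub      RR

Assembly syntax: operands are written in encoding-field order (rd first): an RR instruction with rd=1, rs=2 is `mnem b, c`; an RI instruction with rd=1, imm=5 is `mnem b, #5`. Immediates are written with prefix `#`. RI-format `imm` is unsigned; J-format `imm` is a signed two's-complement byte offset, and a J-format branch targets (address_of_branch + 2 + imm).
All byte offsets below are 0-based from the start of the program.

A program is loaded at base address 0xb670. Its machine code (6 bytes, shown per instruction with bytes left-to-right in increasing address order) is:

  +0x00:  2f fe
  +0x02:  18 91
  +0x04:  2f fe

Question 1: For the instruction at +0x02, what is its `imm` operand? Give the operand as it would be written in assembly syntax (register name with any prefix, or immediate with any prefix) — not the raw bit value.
+0x02: 18 91 ⇒ word 0x1891 (big)
  top 4b → 0x1 → lsli [RI]
  [11:9] rd=4 = e
  [8:0] imm=145 = #145

#145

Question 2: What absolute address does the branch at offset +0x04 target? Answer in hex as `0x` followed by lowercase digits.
+0x04: 2f fe ⇒ word 0x2ffe (big)
  op=0x2ffe>>12=0x2 ⇒ b (J)
  imm@[11:0]=0xffe (s12→-2) ⇒ #-2
  target = base 0xb670 + off 0x04 + 2 + imm -2 = 0xb674

0xb674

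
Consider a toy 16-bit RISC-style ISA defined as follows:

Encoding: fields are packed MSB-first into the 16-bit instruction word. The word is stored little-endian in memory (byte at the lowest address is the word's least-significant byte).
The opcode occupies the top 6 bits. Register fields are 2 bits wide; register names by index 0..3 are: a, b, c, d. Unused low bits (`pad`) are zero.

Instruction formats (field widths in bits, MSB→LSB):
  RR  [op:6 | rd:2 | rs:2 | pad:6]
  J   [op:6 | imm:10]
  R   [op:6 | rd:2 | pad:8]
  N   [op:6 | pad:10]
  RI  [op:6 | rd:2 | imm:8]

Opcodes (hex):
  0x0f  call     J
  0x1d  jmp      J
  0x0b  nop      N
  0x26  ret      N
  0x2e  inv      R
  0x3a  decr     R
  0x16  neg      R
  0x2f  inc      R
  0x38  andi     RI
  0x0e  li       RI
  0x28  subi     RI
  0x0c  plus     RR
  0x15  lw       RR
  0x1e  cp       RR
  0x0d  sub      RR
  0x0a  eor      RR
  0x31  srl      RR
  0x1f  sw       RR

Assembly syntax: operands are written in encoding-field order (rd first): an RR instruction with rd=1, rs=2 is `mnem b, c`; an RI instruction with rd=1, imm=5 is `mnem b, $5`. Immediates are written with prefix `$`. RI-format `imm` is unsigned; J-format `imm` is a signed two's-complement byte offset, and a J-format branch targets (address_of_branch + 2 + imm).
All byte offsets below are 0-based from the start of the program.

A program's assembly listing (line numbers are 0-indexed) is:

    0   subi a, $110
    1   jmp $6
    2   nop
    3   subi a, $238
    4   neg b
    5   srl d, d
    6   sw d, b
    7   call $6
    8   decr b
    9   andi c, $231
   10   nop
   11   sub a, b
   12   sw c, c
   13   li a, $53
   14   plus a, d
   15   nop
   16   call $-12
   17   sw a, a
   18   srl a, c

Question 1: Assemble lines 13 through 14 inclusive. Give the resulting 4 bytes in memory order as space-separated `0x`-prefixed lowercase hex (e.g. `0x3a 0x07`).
0x35 0x38 0xc0 0x30

L13: li op=0xe:6|rd=0:2|imm=53:8 ⇒ 0x3835 ⇒ little 35 38
L14: plus op=0xc:6|rd=0:2|rs=3:2|pad=0:6 ⇒ 0x30c0 ⇒ little c0 30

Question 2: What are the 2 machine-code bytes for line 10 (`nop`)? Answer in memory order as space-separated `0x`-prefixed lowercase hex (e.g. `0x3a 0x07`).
10. nop fields op=0xb:6|pad=0:10 → word 2c00h → 00 2c

0x00 0x2c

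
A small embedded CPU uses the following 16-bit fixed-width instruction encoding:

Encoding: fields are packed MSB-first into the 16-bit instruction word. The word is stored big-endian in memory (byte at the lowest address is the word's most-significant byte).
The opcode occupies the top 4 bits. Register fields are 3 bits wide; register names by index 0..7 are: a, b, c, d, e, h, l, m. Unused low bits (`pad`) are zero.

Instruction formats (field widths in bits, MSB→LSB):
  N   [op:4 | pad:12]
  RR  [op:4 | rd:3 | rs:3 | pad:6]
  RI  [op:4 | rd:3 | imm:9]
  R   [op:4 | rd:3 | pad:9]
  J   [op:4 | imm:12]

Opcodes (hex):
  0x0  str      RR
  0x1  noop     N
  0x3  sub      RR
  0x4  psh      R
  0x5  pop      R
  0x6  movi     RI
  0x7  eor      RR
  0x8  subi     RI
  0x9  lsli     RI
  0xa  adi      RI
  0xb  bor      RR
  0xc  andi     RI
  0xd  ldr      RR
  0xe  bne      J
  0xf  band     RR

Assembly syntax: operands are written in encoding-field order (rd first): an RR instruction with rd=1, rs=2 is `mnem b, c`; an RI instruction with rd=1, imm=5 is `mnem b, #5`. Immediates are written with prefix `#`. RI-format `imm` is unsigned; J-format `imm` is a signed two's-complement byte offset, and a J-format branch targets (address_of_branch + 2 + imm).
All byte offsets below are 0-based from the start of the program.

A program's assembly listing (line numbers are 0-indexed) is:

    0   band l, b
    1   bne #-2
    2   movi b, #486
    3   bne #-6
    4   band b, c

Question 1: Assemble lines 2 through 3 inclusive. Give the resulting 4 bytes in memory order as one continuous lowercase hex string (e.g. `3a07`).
63e6effa

line 2 (movi): pack op=0x6:4|rd=1:3|imm=486:9 = 0x63e6; big→ 63 e6
line 3 (bne): pack op=0xe:4|imm=-6:12 = 0xeffa; big→ ef fa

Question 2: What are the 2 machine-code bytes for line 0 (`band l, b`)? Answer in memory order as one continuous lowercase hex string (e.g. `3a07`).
fc40

0. band fields op=0xf:4|rd=6:3|rs=1:3|pad=0:6 → word fc40h → fc 40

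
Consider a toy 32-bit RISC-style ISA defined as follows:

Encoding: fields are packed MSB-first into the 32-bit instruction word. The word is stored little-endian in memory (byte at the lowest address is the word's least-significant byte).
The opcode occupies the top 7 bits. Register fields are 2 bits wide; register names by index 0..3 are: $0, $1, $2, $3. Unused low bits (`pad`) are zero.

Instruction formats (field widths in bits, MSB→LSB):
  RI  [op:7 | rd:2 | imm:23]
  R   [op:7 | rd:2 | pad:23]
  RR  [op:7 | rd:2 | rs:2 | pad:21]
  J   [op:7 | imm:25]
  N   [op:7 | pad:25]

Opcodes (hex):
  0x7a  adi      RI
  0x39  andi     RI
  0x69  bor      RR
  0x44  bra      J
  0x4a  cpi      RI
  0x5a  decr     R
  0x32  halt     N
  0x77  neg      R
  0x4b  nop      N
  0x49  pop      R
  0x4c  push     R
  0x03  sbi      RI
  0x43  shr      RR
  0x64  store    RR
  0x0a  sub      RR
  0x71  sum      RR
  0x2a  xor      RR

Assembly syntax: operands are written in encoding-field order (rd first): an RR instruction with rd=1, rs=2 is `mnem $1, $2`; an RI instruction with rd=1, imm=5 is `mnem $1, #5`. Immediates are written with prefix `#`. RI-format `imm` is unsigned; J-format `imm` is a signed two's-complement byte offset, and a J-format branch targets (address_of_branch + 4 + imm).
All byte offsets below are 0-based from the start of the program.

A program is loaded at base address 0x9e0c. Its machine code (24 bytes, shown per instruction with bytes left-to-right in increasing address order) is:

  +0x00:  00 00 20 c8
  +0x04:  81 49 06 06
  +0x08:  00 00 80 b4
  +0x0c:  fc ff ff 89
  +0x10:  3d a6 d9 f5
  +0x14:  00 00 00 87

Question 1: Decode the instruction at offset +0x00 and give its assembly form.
store $0, $1

+0x00: 00 00 20 c8 ⇒ word 0xc8200000 (little)
  op=0xc8200000>>25=0x64 ⇒ store (RR)
  rd: (w>>23)&0x3=0x0 → $0
  rs: (w>>21)&0x3=0x1 → $1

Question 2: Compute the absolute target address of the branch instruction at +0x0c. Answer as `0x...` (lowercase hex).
@+0c  little-endian(fc ff ff 89) = 0x89fffffc
  op=0x89fffffc>>25=0x44 ⇒ bra (J)
  imm@[24:0]=0x1fffffc (s25→-4) ⇒ #-4
  target = base 0x9e0c + off 0x0c + 4 + imm -4 = 0x9e18

0x9e18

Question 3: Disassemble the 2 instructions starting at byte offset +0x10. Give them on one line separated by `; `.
adi $3, #5875261; shr $2, $0

off 0x10: read 3d a6 d9 f5 as little → 0xf5d9a63d
  opcode bits[31:25]=0x7a: adi/RI
  [24:23] rd=3 = $3
  [22:0] imm=5875261 = #5875261
off 0x14: read 00 00 00 87 as little → 0x87000000
  opcode bits[31:25]=0x43: shr/RR
  [24:23] rd=2 = $2
  [22:21] rs=0 = $0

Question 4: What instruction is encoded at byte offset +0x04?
sbi $0, #412033

off 0x04: read 81 49 06 06 as little → 0x06064981
  top 7b → 0x3 → sbi [RI]
  rd: (w>>23)&0x3=0x0 → $0
  imm: (w>>0)&0x7fffff=0x64981 → #412033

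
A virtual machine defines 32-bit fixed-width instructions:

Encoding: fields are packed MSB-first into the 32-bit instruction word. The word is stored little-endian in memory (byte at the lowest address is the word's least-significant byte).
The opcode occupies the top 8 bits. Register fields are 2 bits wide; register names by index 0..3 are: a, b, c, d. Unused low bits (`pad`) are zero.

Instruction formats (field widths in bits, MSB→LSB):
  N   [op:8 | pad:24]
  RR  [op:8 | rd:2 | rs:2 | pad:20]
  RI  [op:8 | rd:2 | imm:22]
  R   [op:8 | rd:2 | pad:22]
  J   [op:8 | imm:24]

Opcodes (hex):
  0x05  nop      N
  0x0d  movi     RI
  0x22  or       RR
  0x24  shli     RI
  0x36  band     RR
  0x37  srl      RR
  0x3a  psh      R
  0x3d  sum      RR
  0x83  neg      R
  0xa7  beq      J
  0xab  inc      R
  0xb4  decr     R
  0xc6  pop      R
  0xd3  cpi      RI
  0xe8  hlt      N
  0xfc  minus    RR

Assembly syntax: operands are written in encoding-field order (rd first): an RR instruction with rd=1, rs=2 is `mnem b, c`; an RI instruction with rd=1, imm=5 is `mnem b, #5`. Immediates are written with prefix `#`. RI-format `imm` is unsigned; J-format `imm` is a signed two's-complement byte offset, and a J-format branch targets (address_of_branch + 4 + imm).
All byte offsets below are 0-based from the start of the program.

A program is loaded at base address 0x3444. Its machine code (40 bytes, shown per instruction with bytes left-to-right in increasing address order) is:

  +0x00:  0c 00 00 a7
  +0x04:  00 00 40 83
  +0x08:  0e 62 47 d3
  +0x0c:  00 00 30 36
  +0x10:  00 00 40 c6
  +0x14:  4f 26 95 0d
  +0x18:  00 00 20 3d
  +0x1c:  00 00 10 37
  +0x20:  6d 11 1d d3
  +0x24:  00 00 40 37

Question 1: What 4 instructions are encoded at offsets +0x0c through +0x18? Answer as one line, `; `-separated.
band a, d; pop b; movi c, #1386063; sum a, c

@+0c  little-endian(00 00 30 36) = 0x36300000
  top 8b → 0x36 → band [RR]
  [23:22] rd=0 = a
  [21:20] rs=3 = d
@+10  little-endian(00 00 40 c6) = 0xc6400000
  top 8b → 0xc6 → pop [R]
  [23:22] rd=1 = b
@+14  little-endian(4f 26 95 0d) = 0x0d95264f
  top 8b → 0xd → movi [RI]
  [23:22] rd=2 = c
  [21:0] imm=1386063 = #1386063
@+18  little-endian(00 00 20 3d) = 0x3d200000
  top 8b → 0x3d → sum [RR]
  [23:22] rd=0 = a
  [21:20] rs=2 = c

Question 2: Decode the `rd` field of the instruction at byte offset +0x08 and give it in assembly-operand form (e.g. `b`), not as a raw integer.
b

@+08  little-endian(0e 62 47 d3) = 0xd347620e
  top 8b → 0xd3 → cpi [RI]
  [23:22] rd=1 = b
  [21:0] imm=483854 = #483854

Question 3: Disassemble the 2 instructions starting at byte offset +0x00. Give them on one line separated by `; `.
beq #12; neg b

off 0x00: read 0c 00 00 a7 as little → 0xa700000c
  op=0xa700000c>>24=0xa7 ⇒ beq (J)
  imm@[23:0]=0xc ⇒ #12
off 0x04: read 00 00 40 83 as little → 0x83400000
  op=0x83400000>>24=0x83 ⇒ neg (R)
  rd@[23:22]=0x1 ⇒ b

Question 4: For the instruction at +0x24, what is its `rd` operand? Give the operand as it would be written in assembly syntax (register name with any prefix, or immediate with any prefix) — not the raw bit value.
@+24  little-endian(00 00 40 37) = 0x37400000
  op=0x37400000>>24=0x37 ⇒ srl (RR)
  [23:22] rd=1 = b
  [21:20] rs=0 = a

b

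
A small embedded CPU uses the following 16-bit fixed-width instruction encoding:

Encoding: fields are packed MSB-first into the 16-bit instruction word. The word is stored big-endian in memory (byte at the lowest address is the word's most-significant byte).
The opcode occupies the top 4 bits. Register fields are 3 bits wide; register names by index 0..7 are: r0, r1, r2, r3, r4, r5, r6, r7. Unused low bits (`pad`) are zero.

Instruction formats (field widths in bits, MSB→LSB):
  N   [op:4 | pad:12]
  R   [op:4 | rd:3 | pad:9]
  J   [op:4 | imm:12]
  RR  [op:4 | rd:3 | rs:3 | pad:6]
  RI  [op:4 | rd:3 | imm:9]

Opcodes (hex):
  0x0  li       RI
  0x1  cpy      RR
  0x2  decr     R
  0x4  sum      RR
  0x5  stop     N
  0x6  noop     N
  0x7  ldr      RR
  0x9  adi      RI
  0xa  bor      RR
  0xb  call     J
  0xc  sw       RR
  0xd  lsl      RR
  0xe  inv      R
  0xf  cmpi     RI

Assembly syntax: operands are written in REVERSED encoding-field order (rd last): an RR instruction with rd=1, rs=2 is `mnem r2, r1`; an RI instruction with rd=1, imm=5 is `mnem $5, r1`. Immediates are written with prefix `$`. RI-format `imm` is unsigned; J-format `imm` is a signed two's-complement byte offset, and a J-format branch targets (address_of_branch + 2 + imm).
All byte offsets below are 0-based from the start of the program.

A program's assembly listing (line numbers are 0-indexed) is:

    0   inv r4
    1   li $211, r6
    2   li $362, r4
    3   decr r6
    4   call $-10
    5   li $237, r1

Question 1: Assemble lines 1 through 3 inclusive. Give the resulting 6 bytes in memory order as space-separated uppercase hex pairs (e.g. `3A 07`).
0C D3 09 6A 2C 00

line 1 (li): pack op=0x0:4|rd=6:3|imm=211:9 = 0x0cd3; big→ 0c d3
line 2 (li): pack op=0x0:4|rd=4:3|imm=362:9 = 0x096a; big→ 09 6a
line 3 (decr): pack op=0x2:4|rd=6:3|pad=0:9 = 0x2c00; big→ 2c 00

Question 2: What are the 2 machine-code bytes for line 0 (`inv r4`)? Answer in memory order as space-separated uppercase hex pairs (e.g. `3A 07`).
E8 00

0. inv fields op=0xe:4|rd=4:3|pad=0:9 → word e800h → e8 00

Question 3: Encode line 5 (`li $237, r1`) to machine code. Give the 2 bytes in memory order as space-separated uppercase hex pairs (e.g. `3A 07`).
L5: li op=0x0:4|rd=1:3|imm=237:9 ⇒ 0x02ed ⇒ big 02 ed

02 ED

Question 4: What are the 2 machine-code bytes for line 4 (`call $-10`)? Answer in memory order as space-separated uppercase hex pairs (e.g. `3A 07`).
line 4 (call): pack op=0xb:4|imm=-10:12 = 0xbff6; big→ bf f6

BF F6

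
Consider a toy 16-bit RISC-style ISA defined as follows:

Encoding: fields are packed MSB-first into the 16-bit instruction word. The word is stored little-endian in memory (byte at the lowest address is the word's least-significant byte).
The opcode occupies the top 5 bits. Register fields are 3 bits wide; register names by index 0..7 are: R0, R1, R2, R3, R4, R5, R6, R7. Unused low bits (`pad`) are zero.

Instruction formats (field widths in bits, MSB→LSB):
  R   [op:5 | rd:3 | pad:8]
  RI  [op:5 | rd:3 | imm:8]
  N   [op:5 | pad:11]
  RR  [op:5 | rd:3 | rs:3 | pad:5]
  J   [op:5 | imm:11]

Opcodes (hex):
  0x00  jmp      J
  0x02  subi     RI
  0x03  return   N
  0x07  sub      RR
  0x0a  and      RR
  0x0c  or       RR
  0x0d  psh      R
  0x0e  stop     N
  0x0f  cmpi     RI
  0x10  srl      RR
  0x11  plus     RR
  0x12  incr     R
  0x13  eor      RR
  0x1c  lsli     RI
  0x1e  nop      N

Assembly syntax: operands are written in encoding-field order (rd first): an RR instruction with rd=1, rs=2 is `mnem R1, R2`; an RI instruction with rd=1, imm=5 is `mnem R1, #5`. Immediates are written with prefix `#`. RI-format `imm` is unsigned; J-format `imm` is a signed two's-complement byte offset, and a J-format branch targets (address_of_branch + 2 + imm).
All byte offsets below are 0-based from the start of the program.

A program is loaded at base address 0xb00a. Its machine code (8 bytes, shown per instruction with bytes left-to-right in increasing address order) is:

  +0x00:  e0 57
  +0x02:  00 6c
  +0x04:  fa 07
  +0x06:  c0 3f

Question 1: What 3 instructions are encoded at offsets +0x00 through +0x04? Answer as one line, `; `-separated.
and R7, R7; psh R4; jmp #-6

[00] e0 57 → 0x57e0
  op=0x57e0>>11=0xa ⇒ and (RR)
  [10:8] rd=7 = R7
  [7:5] rs=7 = R7
[02] 00 6c → 0x6c00
  op=0x6c00>>11=0xd ⇒ psh (R)
  [10:8] rd=4 = R4
[04] fa 07 → 0x07fa
  op=0x07fa>>11=0x0 ⇒ jmp (J)
  [10:0] imm=2042 (s11→-6) = #-6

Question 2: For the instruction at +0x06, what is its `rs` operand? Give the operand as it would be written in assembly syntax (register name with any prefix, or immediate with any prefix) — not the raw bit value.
off 0x06: read c0 3f as little → 0x3fc0
  top 5b → 0x7 → sub [RR]
  [10:8] rd=7 = R7
  [7:5] rs=6 = R6

R6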